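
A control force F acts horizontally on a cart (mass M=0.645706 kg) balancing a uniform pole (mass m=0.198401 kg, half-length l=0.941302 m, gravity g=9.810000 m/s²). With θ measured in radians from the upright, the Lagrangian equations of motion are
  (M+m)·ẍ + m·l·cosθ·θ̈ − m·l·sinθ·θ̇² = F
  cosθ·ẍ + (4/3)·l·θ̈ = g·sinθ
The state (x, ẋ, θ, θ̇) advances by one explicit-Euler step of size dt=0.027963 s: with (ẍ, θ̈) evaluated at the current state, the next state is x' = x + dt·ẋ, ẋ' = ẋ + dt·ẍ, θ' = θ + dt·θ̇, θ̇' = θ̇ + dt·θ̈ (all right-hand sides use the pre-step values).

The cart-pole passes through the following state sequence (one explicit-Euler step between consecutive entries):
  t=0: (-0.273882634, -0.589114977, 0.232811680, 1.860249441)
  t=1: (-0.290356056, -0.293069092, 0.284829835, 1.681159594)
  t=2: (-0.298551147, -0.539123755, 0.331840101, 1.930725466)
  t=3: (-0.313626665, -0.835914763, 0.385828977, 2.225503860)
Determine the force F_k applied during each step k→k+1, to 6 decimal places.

step 0→1:
  ẍ = (ẋ'−ẋ)/dt = (-0.293069092−-0.589114977)/0.027963 = 10.587057
  θ̈ = (θ̇'−θ̇)/dt = (1.681159594−1.860249441)/0.027963 = -6.404529
  sinθ=0.230714, cosθ=0.973022
  F = (M+m)·ẍ + m·l·cosθ·θ̈ − m·l·sinθ·θ̇² = 8.936609 + -1.163811 − 0.149104 = 7.623694
step 1→2:
  ẍ = (ẋ'−ẋ)/dt = (-0.539123755−-0.293069092)/0.027963 = -8.799294
  θ̈ = (θ̇'−θ̇)/dt = (1.930725466−1.681159594)/0.027963 = 8.924860
  sinθ=0.280994, cosθ=0.959709
  F = (M+m)·ẍ + m·l·cosθ·θ̈ − m·l·sinθ·θ̇² = -7.427546 + 1.599610 − 0.148316 = -5.976252
step 2→3:
  ẍ = (ẋ'−ẋ)/dt = (-0.835914763−-0.539123755)/0.027963 = -10.613704
  θ̈ = (θ̇'−θ̇)/dt = (2.225503860−1.930725466)/0.027963 = 10.541730
  sinθ=0.325783, cosθ=0.945444
  F = (M+m)·ẍ + m·l·cosθ·θ̈ − m·l·sinθ·θ̇² = -8.959102 + 1.861319 − 0.226800 = -7.324583

F_0 = 7.623694 N
F_1 = -5.976252 N
F_2 = -7.324583 N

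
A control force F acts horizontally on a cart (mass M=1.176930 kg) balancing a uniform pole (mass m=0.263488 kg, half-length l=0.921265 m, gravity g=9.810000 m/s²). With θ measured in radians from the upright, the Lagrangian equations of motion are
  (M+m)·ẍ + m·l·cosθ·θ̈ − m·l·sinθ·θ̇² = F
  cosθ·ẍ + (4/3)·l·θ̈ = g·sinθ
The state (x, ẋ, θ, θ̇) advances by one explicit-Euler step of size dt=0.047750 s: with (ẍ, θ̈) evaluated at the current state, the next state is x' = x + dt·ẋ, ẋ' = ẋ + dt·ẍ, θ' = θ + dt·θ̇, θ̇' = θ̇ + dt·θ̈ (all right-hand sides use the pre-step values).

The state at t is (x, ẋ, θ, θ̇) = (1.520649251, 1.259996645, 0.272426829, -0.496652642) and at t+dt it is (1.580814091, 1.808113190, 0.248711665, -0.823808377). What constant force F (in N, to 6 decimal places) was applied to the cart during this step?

ẍ = (ẋ'−ẋ)/dt = (1.808113190−1.259996645)/0.047750 = 11.478881
θ̈ = (θ̇'−θ̇)/dt = (-0.823808377−-0.496652642)/0.047750 = -6.851429
sinθ=0.269070, cosθ=0.963121
F = (M+m)·ẍ + m·l·cosθ·θ̈ − m·l·sinθ·θ̇² = 16.534386 + -1.601796 − 0.016111 = 14.916479

F = 14.916479 N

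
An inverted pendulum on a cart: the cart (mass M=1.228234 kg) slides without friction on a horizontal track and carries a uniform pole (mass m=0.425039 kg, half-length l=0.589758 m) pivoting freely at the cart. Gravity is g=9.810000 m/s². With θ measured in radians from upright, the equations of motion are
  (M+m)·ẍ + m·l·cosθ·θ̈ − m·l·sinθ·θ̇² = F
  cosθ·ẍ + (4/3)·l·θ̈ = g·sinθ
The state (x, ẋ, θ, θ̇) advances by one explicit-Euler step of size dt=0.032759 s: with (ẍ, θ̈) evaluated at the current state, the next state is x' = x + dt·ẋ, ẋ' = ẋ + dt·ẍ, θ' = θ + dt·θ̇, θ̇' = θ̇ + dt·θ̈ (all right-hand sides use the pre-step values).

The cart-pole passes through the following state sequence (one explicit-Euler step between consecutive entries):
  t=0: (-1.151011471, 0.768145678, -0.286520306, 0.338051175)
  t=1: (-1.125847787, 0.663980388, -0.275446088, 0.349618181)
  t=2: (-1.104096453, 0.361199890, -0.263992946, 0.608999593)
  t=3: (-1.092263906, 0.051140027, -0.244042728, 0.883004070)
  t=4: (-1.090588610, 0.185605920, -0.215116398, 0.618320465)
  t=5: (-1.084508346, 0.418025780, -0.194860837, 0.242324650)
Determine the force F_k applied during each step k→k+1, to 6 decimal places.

step 0→1:
  ẍ = (ẋ'−ẋ)/dt = (0.663980388−0.768145678)/0.032759 = -3.179746
  θ̈ = (θ̇'−θ̇)/dt = (0.349618181−0.338051175)/0.032759 = 0.353094
  sinθ=-0.282616, cosθ=0.959233
  F = (M+m)·ẍ + m·l·cosθ·θ̈ − m·l·sinθ·θ̇² = -5.256988 + 0.084902 − -0.008096 = -5.163990
step 1→2:
  ẍ = (ẋ'−ẋ)/dt = (0.361199890−0.663980388)/0.032759 = -9.242666
  θ̈ = (θ̇'−θ̇)/dt = (0.608999593−0.349618181)/0.032759 = 7.917867
  sinθ=-0.271976, cosθ=0.962304
  F = (M+m)·ẍ + m·l·cosθ·θ̈ − m·l·sinθ·θ̇² = -15.280650 + 1.909955 − -0.008333 = -13.362362
step 2→3:
  ẍ = (ẋ'−ẋ)/dt = (0.051140027−0.361199890)/0.032759 = -9.464876
  θ̈ = (θ̇'−θ̇)/dt = (0.883004070−0.608999593)/0.032759 = 8.364250
  sinθ=-0.260937, cosθ=0.965356
  F = (M+m)·ẍ + m·l·cosθ·θ̈ − m·l·sinθ·θ̇² = -15.648023 + 2.024030 − -0.024259 = -13.599734
step 3→4:
  ẍ = (ẋ'−ẋ)/dt = (0.185605920−0.051140027)/0.032759 = 4.104701
  θ̈ = (θ̇'−θ̇)/dt = (0.618320465−0.883004070)/0.032759 = -8.079722
  sinθ=-0.241628, cosθ=0.970369
  F = (M+m)·ẍ + m·l·cosθ·θ̈ − m·l·sinθ·θ̇² = 6.786191 + -1.965332 − -0.047225 = 4.868084
step 4→5:
  ẍ = (ẋ'−ẋ)/dt = (0.418025780−0.185605920)/0.032759 = 7.094840
  θ̈ = (θ̇'−θ̇)/dt = (0.242324650−0.618320465)/0.032759 = -11.477634
  sinθ=-0.213461, cosθ=0.976952
  F = (M+m)·ẍ + m·l·cosθ·θ̈ − m·l·sinθ·θ̇² = 11.729707 + -2.810788 − -0.020457 = 8.939377

F_0 = -5.163990 N
F_1 = -13.362362 N
F_2 = -13.599734 N
F_3 = 4.868084 N
F_4 = 8.939377 N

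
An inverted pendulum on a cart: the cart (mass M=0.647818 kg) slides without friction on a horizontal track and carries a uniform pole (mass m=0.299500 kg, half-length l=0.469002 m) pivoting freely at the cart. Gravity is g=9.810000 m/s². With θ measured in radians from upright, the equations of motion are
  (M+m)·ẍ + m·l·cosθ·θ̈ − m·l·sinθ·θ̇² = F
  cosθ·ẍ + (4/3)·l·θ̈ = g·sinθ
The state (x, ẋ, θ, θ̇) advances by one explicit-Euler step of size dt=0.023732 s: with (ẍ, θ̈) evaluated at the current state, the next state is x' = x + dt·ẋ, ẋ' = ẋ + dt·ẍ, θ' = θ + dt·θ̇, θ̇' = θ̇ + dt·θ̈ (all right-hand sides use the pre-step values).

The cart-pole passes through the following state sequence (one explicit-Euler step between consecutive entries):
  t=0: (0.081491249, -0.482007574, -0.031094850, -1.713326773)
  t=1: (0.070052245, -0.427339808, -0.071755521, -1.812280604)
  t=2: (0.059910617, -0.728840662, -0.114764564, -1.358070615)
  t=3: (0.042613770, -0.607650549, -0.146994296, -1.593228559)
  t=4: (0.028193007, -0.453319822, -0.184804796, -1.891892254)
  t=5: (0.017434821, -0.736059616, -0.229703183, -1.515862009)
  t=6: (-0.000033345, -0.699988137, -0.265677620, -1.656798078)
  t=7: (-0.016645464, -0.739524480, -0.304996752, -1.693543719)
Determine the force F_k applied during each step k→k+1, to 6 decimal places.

F_0 = 1.609601 N
F_1 = -9.320551 N
F_2 = 3.484544 N
F_3 = 4.464012 N
F_4 = -9.006064 N
F_5 = 0.701099 N
F_6 = -1.686808 N

step 0→1:
  ẍ = (ẋ'−ẋ)/dt = (-0.427339808−-0.482007574)/0.023732 = 2.303547
  θ̈ = (θ̇'−θ̇)/dt = (-1.812280604−-1.713326773)/0.023732 = -4.169637
  sinθ=-0.031090, cosθ=0.999517
  F = (M+m)·ẍ + m·l·cosθ·θ̈ − m·l·sinθ·θ̇² = 2.182191 + -0.585410 − -0.012819 = 1.609601
step 1→2:
  ẍ = (ẋ'−ẋ)/dt = (-0.728840662−-0.427339808)/0.023732 = -12.704401
  θ̈ = (θ̇'−θ̇)/dt = (-1.358070615−-1.812280604)/0.023732 = 19.139137
  sinθ=-0.071694, cosθ=0.997427
  F = (M+m)·ẍ + m·l·cosθ·θ̈ − m·l·sinθ·θ̇² = -12.035108 + 2.681482 − -0.033075 = -9.320551
step 2→3:
  ẍ = (ẋ'−ẋ)/dt = (-0.607650549−-0.728840662)/0.023732 = 5.106612
  θ̈ = (θ̇'−θ̇)/dt = (-1.593228559−-1.358070615)/0.023732 = -9.908897
  sinθ=-0.114513, cosθ=0.993422
  F = (M+m)·ẍ + m·l·cosθ·θ̈ − m·l·sinθ·θ̇² = 4.837585 + -1.382708 − -0.029667 = 3.484544
step 3→4:
  ẍ = (ẋ'−ẋ)/dt = (-0.453319822−-0.607650549)/0.023732 = 6.503065
  θ̈ = (θ̇'−θ̇)/dt = (-1.891892254−-1.593228559)/0.023732 = -12.584851
  sinθ=-0.146466, cosθ=0.989216
  F = (M+m)·ẍ + m·l·cosθ·θ̈ − m·l·sinθ·θ̇² = 6.160470 + -1.748681 − -0.052223 = 4.464012
step 4→5:
  ẍ = (ẋ'−ẋ)/dt = (-0.736059616−-0.453319822)/0.023732 = -11.913863
  θ̈ = (θ̇'−θ̇)/dt = (-1.515862009−-1.891892254)/0.023732 = 15.844861
  sinθ=-0.183755, cosθ=0.982972
  F = (M+m)·ẍ + m·l·cosθ·θ̈ − m·l·sinθ·θ̇² = -11.286217 + 2.187768 − -0.092385 = -9.006064
step 5→6:
  ẍ = (ẋ'−ẋ)/dt = (-0.699988137−-0.736059616)/0.023732 = 1.519951
  θ̈ = (θ̇'−θ̇)/dt = (-1.656798078−-1.515862009)/0.023732 = -5.938651
  sinθ=-0.227689, cosθ=0.973734
  F = (M+m)·ẍ + m·l·cosθ·θ̈ − m·l·sinθ·θ̇² = 1.439877 + -0.812269 − -0.073491 = 0.701099
step 6→7:
  ẍ = (ẋ'−ẋ)/dt = (-0.739524480−-0.699988137)/0.023732 = -1.665951
  θ̈ = (θ̇'−θ̇)/dt = (-1.693543719−-1.656798078)/0.023732 = -1.548358
  sinθ=-0.262563, cosθ=0.964915
  F = (M+m)·ẍ + m·l·cosθ·θ̈ − m·l·sinθ·θ̇² = -1.578185 + -0.209861 − -0.101238 = -1.686808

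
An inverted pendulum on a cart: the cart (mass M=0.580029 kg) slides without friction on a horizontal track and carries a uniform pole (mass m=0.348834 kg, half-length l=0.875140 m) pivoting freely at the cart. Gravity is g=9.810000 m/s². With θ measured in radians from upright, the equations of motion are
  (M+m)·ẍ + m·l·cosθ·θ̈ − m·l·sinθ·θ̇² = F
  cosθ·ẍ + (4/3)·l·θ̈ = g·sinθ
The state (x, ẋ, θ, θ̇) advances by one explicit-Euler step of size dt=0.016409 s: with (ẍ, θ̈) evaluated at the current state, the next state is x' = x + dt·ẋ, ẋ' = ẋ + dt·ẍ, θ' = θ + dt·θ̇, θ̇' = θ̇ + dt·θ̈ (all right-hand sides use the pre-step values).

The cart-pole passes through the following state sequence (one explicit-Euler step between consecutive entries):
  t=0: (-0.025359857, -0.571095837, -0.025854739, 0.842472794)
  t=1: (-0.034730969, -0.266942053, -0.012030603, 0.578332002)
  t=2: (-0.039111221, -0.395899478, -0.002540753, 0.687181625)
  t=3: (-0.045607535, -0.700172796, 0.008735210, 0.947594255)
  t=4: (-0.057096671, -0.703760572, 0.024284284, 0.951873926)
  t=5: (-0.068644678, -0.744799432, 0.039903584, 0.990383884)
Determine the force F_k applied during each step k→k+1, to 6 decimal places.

F_0 = 12.310289 N
F_1 = -5.273726 N
F_2 = -12.378821 N
F_3 = -0.125870 N
F_4 = -1.613559 N

step 0→1:
  ẍ = (ẋ'−ẋ)/dt = (-0.266942053−-0.571095837)/0.016409 = 18.535790
  θ̈ = (θ̇'−θ̇)/dt = (0.578332002−0.842472794)/0.016409 = -16.097312
  sinθ=-0.025852, cosθ=0.999666
  F = (M+m)·ẍ + m·l·cosθ·θ̈ − m·l·sinθ·θ̇² = 17.217210 + -4.912522 − -0.005601 = 12.310289
step 1→2:
  ẍ = (ẋ'−ẋ)/dt = (-0.395899478−-0.266942053)/0.016409 = -7.858945
  θ̈ = (θ̇'−θ̇)/dt = (0.687181625−0.578332002)/0.016409 = 6.633532
  sinθ=-0.012030, cosθ=0.999928
  F = (M+m)·ẍ + m·l·cosθ·θ̈ − m·l·sinθ·θ̇² = -7.299883 + 2.024929 − -0.001228 = -5.273726
step 2→3:
  ẍ = (ẋ'−ẋ)/dt = (-0.700172796−-0.395899478)/0.016409 = -18.543075
  θ̈ = (θ̇'−θ̇)/dt = (0.947594255−0.687181625)/0.016409 = 15.870110
  sinθ=-0.002541, cosθ=0.999997
  F = (M+m)·ẍ + m·l·cosθ·θ̈ − m·l·sinθ·θ̇² = -17.223976 + 4.844789 − -0.000366 = -12.378821
step 3→4:
  ẍ = (ẋ'−ẋ)/dt = (-0.703760572−-0.700172796)/0.016409 = -0.218647
  θ̈ = (θ̇'−θ̇)/dt = (0.951873926−0.947594255)/0.016409 = 0.260812
  sinθ=0.008735, cosθ=0.999962
  F = (M+m)·ẍ + m·l·cosθ·θ̈ − m·l·sinθ·θ̇² = -0.203093 + 0.079617 − 0.002394 = -0.125870
step 4→5:
  ẍ = (ẋ'−ẋ)/dt = (-0.744799432−-0.703760572)/0.016409 = -2.500997
  θ̈ = (θ̇'−θ̇)/dt = (0.990383884−0.951873926)/0.016409 = 2.346880
  sinθ=0.024282, cosθ=0.999705
  F = (M+m)·ẍ + m·l·cosθ·θ̈ − m·l·sinθ·θ̇² = -2.323084 + 0.716241 − 0.006716 = -1.613559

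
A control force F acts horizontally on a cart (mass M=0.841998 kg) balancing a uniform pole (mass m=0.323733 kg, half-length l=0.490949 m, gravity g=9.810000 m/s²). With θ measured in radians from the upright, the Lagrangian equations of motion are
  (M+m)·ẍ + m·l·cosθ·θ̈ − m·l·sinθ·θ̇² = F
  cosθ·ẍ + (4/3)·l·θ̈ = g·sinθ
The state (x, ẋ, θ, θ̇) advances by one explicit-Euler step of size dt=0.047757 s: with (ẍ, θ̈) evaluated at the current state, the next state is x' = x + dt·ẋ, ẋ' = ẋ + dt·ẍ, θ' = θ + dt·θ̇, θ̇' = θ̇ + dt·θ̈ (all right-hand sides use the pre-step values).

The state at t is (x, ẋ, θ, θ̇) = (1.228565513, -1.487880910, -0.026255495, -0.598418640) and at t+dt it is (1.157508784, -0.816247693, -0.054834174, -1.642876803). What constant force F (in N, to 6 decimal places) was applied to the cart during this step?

ẍ = (ẋ'−ẋ)/dt = (-0.816247693−-1.487880910)/0.047757 = 14.063555
θ̈ = (θ̇'−θ̇)/dt = (-1.642876803−-0.598418640)/0.047757 = -21.870263
sinθ=-0.026252, cosθ=0.999655
F = (M+m)·ẍ + m·l·cosθ·θ̈ − m·l·sinθ·θ̇² = 16.394323 + -3.474783 − -0.001494 = 12.921034

F = 12.921034 N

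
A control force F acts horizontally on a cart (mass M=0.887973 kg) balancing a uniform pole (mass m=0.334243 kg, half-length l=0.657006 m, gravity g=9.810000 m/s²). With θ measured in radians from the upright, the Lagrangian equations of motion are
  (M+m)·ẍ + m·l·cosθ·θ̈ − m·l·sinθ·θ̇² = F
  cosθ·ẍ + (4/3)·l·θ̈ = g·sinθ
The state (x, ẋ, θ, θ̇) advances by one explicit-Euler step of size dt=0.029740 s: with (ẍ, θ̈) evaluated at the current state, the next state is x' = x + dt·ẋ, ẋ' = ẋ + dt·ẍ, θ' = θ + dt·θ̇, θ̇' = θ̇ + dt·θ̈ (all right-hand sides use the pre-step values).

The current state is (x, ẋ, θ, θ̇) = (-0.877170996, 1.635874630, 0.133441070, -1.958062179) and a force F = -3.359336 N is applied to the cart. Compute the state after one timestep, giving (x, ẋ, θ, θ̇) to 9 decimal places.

sinθ=0.133045402, cosθ=0.991109944
temp = (F + m·l·θ̇²·sinθ)/(M+m) = (-3.359336 + 0.112017141)/1.222216 = -2.656910774
θ̈ = (g·sinθ − cosθ·temp)/(l·(4/3 − m·cos²θ/(M+m))) = 5.630280687
ẍ = temp − m·l·θ̈·cosθ/(M+m) = -3.659528945
Euler: x'=-0.877170996+0.029740·1.635874630=-0.828520085, ẋ'=1.635874630+0.029740·-3.659528945=1.527040239
       θ'=0.133441070+0.029740·-1.958062179=0.075208301, θ̇'=-1.958062179+0.029740·5.630280687=-1.790617631

(-0.828520085, 1.527040239, 0.075208301, -1.790617631)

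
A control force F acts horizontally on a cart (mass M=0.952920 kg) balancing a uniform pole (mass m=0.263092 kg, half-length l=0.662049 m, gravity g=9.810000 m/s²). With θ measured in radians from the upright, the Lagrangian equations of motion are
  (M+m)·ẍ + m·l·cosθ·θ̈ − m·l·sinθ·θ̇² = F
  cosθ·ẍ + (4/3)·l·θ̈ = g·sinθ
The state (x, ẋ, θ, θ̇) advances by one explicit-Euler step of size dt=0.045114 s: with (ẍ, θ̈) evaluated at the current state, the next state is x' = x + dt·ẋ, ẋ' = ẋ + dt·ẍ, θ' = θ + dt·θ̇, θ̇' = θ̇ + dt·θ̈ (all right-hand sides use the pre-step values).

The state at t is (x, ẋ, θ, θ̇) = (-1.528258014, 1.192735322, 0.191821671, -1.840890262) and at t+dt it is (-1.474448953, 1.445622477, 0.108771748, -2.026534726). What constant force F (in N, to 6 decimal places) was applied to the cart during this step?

ẍ = (ẋ'−ẋ)/dt = (1.445622477−1.192735322)/0.045114 = 5.605514
θ̈ = (θ̇'−θ̇)/dt = (-2.026534726−-1.840890262)/0.045114 = -4.115008
sinθ=0.190647, cosθ=0.981659
F = (M+m)·ẍ + m·l·cosθ·θ̈ − m·l·sinθ·θ̇² = 6.816372 + -0.703605 − 0.112534 = 6.000233

F = 6.000233 N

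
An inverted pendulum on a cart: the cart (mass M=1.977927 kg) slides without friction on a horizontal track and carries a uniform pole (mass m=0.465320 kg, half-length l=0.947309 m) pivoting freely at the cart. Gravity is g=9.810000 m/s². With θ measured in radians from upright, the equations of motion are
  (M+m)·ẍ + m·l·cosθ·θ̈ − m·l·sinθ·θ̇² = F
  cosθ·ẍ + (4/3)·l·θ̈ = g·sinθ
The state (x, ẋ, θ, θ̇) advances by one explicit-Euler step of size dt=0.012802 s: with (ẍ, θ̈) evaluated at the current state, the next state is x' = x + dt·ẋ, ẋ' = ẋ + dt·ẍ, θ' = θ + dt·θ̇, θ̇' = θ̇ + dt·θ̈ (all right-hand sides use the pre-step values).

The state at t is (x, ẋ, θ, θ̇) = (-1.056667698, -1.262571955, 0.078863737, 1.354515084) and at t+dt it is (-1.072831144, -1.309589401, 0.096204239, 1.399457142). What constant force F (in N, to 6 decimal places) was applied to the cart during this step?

ẍ = (ẋ'−ẋ)/dt = (-1.309589401−-1.262571955)/0.012802 = -3.672664
θ̈ = (θ̇'−θ̇)/dt = (1.399457142−1.354515084)/0.012802 = 3.510550
sinθ=0.078782, cosθ=0.996892
F = (M+m)·ẍ + m·l·cosθ·θ̈ − m·l·sinθ·θ̇² = -8.973226 + 1.542647 − 0.063714 = -7.494293

F = -7.494293 N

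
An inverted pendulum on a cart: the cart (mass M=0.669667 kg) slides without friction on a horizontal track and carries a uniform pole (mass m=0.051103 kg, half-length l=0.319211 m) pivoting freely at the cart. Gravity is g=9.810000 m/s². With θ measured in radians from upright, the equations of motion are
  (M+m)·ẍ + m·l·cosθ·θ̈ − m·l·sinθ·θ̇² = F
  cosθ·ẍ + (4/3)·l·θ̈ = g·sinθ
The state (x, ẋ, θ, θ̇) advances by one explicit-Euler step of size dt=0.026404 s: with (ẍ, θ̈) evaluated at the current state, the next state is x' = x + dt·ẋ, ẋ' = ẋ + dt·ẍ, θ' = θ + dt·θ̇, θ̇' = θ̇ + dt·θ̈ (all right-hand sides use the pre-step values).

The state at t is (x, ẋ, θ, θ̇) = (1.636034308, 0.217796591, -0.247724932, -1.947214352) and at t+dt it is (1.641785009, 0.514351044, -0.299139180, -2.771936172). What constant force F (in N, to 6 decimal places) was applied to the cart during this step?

F = 7.616471 N

ẍ = (ẋ'−ẋ)/dt = (0.514351044−0.217796591)/0.026404 = 11.231421
θ̈ = (θ̇'−θ̇)/dt = (-2.771936172−-1.947214352)/0.026404 = -31.234730
sinθ=-0.245199, cosθ=0.969473
F = (M+m)·ẍ + m·l·cosθ·θ̈ − m·l·sinθ·θ̇² = 8.095272 + -0.493967 − -0.015166 = 7.616471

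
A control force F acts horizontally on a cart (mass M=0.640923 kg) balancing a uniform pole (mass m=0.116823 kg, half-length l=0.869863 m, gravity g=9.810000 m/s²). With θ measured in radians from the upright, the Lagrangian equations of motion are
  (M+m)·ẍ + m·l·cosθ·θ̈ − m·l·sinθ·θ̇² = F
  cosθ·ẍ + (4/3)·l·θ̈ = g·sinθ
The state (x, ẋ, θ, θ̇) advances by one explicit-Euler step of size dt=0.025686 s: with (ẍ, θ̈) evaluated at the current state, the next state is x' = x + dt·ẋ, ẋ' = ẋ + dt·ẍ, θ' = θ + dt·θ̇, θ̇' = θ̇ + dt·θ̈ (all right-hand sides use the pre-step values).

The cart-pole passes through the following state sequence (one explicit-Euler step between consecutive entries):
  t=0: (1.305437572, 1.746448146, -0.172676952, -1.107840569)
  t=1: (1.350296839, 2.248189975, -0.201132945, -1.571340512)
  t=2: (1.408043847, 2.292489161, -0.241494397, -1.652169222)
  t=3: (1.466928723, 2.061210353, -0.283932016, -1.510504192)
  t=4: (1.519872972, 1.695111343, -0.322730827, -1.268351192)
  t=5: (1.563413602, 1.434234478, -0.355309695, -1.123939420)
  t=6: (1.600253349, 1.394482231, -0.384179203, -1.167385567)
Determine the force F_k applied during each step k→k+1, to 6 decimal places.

step 0→1:
  ẍ = (ẋ'−ẋ)/dt = (2.248189975−1.746448146)/0.025686 = 19.533669
  θ̈ = (θ̇'−θ̇)/dt = (-1.571340512−-1.107840569)/0.025686 = -18.044847
  sinθ=-0.171820, cosθ=0.985128
  F = (M+m)·ẍ + m·l·cosθ·θ̈ − m·l·sinθ·θ̇² = 14.801560 + -1.806447 − -0.021429 = 13.016542
step 1→2:
  ẍ = (ẋ'−ẋ)/dt = (2.292489161−2.248189975)/0.025686 = 1.724643
  θ̈ = (θ̇'−θ̇)/dt = (-1.652169222−-1.571340512)/0.025686 = -3.146800
  sinθ=-0.199780, cosθ=0.979841
  F = (M+m)·ẍ + m·l·cosθ·θ̈ − m·l·sinθ·θ̇² = 1.306842 + -0.313331 − -0.050127 = 1.043637
step 2→3:
  ẍ = (ẋ'−ẋ)/dt = (2.061210353−2.292489161)/0.025686 = -9.004080
  θ̈ = (θ̇'−θ̇)/dt = (-1.510504192−-1.652169222)/0.025686 = 5.515262
  sinθ=-0.239154, cosθ=0.970982
  F = (M+m)·ẍ + m·l·cosθ·θ̈ − m·l·sinθ·θ̇² = -6.822806 + 0.544197 − -0.066339 = -6.212270
step 3→4:
  ẍ = (ẋ'−ẋ)/dt = (1.695111343−2.061210353)/0.025686 = -14.252862
  θ̈ = (θ̇'−θ̇)/dt = (-1.268351192−-1.510504192)/0.025686 = 9.427431
  sinθ=-0.280132, cosθ=0.959961
  F = (M+m)·ẍ + m·l·cosθ·θ̈ − m·l·sinθ·θ̇² = -10.800049 + 0.919658 − -0.064951 = -9.815440
step 4→5:
  ẍ = (ẋ'−ẋ)/dt = (1.434234478−1.695111343)/0.025686 = -10.156383
  θ̈ = (θ̇'−θ̇)/dt = (-1.123939420−-1.268351192)/0.025686 = 5.622198
  sinθ=-0.317158, cosθ=0.948373
  F = (M+m)·ẍ + m·l·cosθ·θ̈ − m·l·sinθ·θ̇² = -7.695959 + 0.541832 − -0.051848 = -7.102279
step 5→6:
  ẍ = (ẋ'−ẋ)/dt = (1.394482231−1.434234478)/0.025686 = -1.547623
  θ̈ = (θ̇'−θ̇)/dt = (-1.167385567−-1.123939420)/0.025686 = -1.691433
  sinθ=-0.347881, cosθ=0.937539
  F = (M+m)·ẍ + m·l·cosθ·θ̈ − m·l·sinθ·θ̇² = -1.172705 + -0.161147 − -0.044658 = -1.289195

F_0 = 13.016542 N
F_1 = 1.043637 N
F_2 = -6.212270 N
F_3 = -9.815440 N
F_4 = -7.102279 N
F_5 = -1.289195 N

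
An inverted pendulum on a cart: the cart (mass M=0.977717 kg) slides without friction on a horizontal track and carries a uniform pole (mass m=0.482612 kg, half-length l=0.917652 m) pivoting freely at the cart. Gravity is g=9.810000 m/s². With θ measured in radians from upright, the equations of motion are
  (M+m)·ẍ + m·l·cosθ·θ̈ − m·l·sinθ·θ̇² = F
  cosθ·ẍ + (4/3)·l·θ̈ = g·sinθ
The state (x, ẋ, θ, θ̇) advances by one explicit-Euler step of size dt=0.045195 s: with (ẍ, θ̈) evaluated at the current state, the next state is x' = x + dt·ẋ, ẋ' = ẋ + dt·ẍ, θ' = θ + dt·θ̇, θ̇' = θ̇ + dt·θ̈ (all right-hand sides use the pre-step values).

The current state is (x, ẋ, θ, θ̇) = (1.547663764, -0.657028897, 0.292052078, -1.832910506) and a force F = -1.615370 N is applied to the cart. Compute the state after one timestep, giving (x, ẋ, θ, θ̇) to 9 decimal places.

sinθ=0.287918013, cosθ=0.957655062
temp = (F + m·l·θ̇²·sinθ)/(M+m) = (-1.615370 + 0.428378326)/1.460329 = -0.812824832
θ̈ = (g·sinθ − cosθ·temp)/(l·(4/3 − m·cos²θ/(M+m))) = 3.810924914
ẍ = temp − m·l·θ̈·cosθ/(M+m) = -1.919614058
Euler: x'=1.547663764+0.045195·-0.657028897=1.517969343, ẋ'=-0.657028897+0.045195·-1.919614058=-0.743785854
       θ'=0.292052078+0.045195·-1.832910506=0.209213688, θ̇'=-1.832910506+0.045195·3.810924914=-1.660675755

(1.517969343, -0.743785854, 0.209213688, -1.660675755)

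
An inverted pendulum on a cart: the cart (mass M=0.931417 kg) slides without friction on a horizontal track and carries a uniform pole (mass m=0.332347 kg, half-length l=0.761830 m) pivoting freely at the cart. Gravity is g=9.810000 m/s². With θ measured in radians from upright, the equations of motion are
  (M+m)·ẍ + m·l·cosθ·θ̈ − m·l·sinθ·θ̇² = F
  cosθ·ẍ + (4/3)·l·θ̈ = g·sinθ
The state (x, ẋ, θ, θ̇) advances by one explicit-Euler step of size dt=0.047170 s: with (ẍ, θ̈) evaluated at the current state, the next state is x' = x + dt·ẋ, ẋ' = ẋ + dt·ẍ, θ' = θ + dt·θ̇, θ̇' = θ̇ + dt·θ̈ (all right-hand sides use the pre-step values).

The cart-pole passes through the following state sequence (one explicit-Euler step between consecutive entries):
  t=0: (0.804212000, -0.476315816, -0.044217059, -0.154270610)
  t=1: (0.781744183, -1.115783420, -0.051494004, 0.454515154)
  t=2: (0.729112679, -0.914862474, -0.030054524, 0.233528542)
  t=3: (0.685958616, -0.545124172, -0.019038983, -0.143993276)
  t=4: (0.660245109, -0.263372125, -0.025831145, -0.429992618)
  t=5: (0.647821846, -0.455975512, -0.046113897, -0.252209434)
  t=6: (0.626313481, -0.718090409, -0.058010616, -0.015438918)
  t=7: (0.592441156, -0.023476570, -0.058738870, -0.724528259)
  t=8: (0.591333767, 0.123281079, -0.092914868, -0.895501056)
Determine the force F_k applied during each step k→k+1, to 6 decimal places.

step 0→1:
  ẍ = (ẋ'−ẋ)/dt = (-1.115783420−-0.476315816)/0.047170 = -13.556659
  θ̈ = (θ̇'−θ̇)/dt = (0.454515154−-0.154270610)/0.047170 = 12.906207
  sinθ=-0.044203, cosθ=0.999023
  F = (M+m)·ẍ + m·l·cosθ·θ̈ − m·l·sinθ·θ̇² = -17.132418 + 3.264553 − -0.000266 = -13.867598
step 1→2:
  ẍ = (ẋ'−ẋ)/dt = (-0.914862474−-1.115783420)/0.047170 = 4.259507
  θ̈ = (θ̇'−θ̇)/dt = (0.233528542−0.454515154)/0.047170 = -4.684897
  sinθ=-0.051471, cosθ=0.998674
  F = (M+m)·ẍ + m·l·cosθ·θ̈ − m·l·sinθ·θ̇² = 5.383012 + -1.184606 − -0.002692 = 4.201098
step 2→3:
  ẍ = (ẋ'−ẋ)/dt = (-0.545124172−-0.914862474)/0.047170 = 7.838421
  θ̈ = (θ̇'−θ̇)/dt = (-0.143993276−0.233528542)/0.047170 = -8.003431
  sinθ=-0.030050, cosθ=0.999548
  F = (M+m)·ẍ + m·l·cosθ·θ̈ − m·l·sinθ·θ̇² = 9.905914 + -2.025489 − -0.000415 = 7.880840
step 3→4:
  ẍ = (ẋ'−ẋ)/dt = (-0.263372125−-0.545124172)/0.047170 = 5.973119
  θ̈ = (θ̇'−θ̇)/dt = (-0.429992618−-0.143993276)/0.047170 = -6.063162
  sinθ=-0.019038, cosθ=0.999819
  F = (M+m)·ẍ + m·l·cosθ·θ̈ − m·l·sinθ·θ̇² = 7.548613 + -1.534865 − -0.000100 = 6.013848
step 4→5:
  ẍ = (ẋ'−ẋ)/dt = (-0.455975512−-0.263372125)/0.047170 = -4.083175
  θ̈ = (θ̇'−θ̇)/dt = (-0.252209434−-0.429992618)/0.047170 = 3.768988
  sinθ=-0.025828, cosθ=0.999666
  F = (M+m)·ẍ + m·l·cosθ·θ̈ − m·l·sinθ·θ̇² = -5.160170 + 0.953959 − -0.001209 = -4.205002
step 5→6:
  ẍ = (ẋ'−ẋ)/dt = (-0.718090409−-0.455975512)/0.047170 = -5.556814
  θ̈ = (θ̇'−θ̇)/dt = (-0.015438918−-0.252209434)/0.047170 = 5.019515
  sinθ=-0.046098, cosθ=0.998937
  F = (M+m)·ẍ + m·l·cosθ·θ̈ − m·l·sinθ·θ̇² = -7.022501 + 1.269550 − -0.000742 = -5.752209
step 6→7:
  ẍ = (ẋ'−ẋ)/dt = (-0.023476570−-0.718090409)/0.047170 = 14.725754
  θ̈ = (θ̇'−θ̇)/dt = (-0.724528259−-0.015438918)/0.047170 = -15.032634
  sinθ=-0.057978, cosθ=0.998318
  F = (M+m)·ẍ + m·l·cosθ·θ̈ − m·l·sinθ·θ̇² = 18.609878 + -3.799739 − -0.000003 = 14.810143
step 7→8:
  ẍ = (ẋ'−ẋ)/dt = (0.123281079−-0.023476570)/0.047170 = 3.111250
  θ̈ = (θ̇'−θ̇)/dt = (-0.895501056−-0.724528259)/0.047170 = -3.624609
  sinθ=-0.058705, cosθ=0.998275
  F = (M+m)·ẍ + m·l·cosθ·θ̈ − m·l·sinθ·θ̇² = 3.931885 + -0.916139 − -0.007803 = 3.023549

F_0 = -13.867598 N
F_1 = 4.201098 N
F_2 = 7.880840 N
F_3 = 6.013848 N
F_4 = -4.205002 N
F_5 = -5.752209 N
F_6 = 14.810143 N
F_7 = 3.023549 N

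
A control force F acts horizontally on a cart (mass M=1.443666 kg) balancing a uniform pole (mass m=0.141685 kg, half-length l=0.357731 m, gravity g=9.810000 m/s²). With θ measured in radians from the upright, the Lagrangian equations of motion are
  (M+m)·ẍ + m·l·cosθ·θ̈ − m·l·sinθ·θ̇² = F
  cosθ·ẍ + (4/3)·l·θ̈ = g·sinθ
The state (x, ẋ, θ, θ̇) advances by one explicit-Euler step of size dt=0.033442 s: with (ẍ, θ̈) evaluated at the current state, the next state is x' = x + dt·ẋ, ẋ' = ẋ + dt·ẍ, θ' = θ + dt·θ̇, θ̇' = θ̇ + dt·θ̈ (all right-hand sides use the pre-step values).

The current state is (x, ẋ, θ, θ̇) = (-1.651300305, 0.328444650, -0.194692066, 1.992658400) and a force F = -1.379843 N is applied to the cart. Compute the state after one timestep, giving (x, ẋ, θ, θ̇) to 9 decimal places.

(-1.640316459, 0.300913986, -0.128053584, 1.916221280)

sinθ=-0.193464428, cosθ=0.981107290
temp = (F + m·l·θ̇²·sinθ)/(M+m) = (-1.379843 + -0.038935637)/1.585351 = -0.894930294
θ̈ = (g·sinθ − cosθ·temp)/(l·(4/3 − m·cos²θ/(M+m))) = -2.285662343
ẍ = temp − m·l·θ̈·cosθ/(M+m) = -0.823236165
Euler: x'=-1.651300305+0.033442·0.328444650=-1.640316459, ẋ'=0.328444650+0.033442·-0.823236165=0.300913986
       θ'=-0.194692066+0.033442·1.992658400=-0.128053584, θ̇'=1.992658400+0.033442·-2.285662343=1.916221280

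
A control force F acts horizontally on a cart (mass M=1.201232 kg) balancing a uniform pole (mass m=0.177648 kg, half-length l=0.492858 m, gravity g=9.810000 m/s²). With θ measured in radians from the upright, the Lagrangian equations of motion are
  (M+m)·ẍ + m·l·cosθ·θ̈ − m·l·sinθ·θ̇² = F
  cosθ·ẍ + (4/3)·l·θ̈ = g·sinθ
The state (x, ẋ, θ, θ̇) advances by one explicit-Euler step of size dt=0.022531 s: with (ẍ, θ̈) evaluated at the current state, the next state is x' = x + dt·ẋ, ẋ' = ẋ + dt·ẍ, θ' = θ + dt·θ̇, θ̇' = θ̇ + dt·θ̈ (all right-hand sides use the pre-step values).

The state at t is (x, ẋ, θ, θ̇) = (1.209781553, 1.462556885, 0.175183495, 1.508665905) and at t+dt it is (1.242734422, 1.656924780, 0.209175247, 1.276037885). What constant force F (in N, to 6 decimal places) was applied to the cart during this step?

F = 10.970280 N

ẍ = (ẋ'−ẋ)/dt = (1.656924780−1.462556885)/0.022531 = 8.626687
θ̈ = (θ̇'−θ̇)/dt = (1.276037885−1.508665905)/0.022531 = -10.324798
sinθ=0.174289, cosθ=0.984695
F = (M+m)·ẍ + m·l·cosθ·θ̈ − m·l·sinθ·θ̇² = 11.895167 + -0.890154 − 0.034733 = 10.970280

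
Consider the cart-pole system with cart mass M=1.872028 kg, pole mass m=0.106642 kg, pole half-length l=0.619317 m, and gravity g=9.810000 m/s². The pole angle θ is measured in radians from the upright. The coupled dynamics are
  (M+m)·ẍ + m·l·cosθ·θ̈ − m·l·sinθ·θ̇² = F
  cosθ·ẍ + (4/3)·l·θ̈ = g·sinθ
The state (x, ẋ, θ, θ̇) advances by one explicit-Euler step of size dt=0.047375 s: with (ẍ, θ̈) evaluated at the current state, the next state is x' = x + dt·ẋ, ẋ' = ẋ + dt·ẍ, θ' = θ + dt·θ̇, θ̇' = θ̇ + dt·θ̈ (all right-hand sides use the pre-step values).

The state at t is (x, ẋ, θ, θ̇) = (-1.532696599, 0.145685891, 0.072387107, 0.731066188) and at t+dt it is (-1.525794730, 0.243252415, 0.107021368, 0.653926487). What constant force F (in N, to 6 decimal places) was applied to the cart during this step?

F = 3.965164 N

ẍ = (ẋ'−ẋ)/dt = (0.243252415−0.145685891)/0.047375 = 2.059452
θ̈ = (θ̇'−θ̇)/dt = (0.653926487−0.731066188)/0.047375 = -1.628279
sinθ=0.072324, cosθ=0.997381
F = (M+m)·ẍ + m·l·cosθ·θ̈ − m·l·sinθ·θ̇² = 4.074975 + -0.107258 − 0.002553 = 3.965164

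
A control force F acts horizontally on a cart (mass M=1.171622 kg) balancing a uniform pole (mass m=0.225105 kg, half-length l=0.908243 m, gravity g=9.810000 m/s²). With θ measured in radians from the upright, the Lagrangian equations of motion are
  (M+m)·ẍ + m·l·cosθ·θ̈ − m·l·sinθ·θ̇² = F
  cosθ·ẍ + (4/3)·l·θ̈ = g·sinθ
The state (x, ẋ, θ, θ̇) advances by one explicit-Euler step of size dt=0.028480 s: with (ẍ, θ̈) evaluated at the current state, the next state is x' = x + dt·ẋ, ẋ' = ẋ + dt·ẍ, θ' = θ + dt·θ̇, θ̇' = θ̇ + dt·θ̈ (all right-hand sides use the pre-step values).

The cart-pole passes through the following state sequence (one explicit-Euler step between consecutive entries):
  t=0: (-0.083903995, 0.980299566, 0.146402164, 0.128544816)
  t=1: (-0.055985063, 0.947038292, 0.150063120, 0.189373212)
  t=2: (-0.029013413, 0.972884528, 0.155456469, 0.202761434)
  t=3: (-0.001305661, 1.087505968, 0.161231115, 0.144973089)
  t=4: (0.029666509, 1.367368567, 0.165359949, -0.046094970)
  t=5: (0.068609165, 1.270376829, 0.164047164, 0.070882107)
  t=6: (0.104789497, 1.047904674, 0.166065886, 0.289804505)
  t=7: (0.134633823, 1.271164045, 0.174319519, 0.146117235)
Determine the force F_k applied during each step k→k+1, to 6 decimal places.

step 0→1:
  ẍ = (ẋ'−ẋ)/dt = (0.947038292−0.980299566)/0.028480 = -1.167882
  θ̈ = (θ̇'−θ̇)/dt = (0.189373212−0.128544816)/0.028480 = 2.135829
  sinθ=0.145880, cosθ=0.989302
  F = (M+m)·ẍ + m·l·cosθ·θ̈ − m·l·sinθ·θ̇² = -1.631212 + 0.431999 − 0.000493 = -1.199706
step 1→2:
  ẍ = (ẋ'−ẋ)/dt = (0.972884528−0.947038292)/0.028480 = 0.907522
  θ̈ = (θ̇'−θ̇)/dt = (0.202761434−0.189373212)/0.028480 = 0.470092
  sinθ=0.149501, cosθ=0.988762
  F = (M+m)·ẍ + m·l·cosθ·θ̈ − m·l·sinθ·θ̇² = 1.267561 + 0.095030 − 0.001096 = 1.361495
step 2→3:
  ẍ = (ẋ'−ẋ)/dt = (1.087505968−0.972884528)/0.028480 = 4.024629
  θ̈ = (θ̇'−θ̇)/dt = (0.144973089−0.202761434)/0.028480 = -2.029085
  sinθ=0.154831, cosθ=0.987941
  F = (M+m)·ẍ + m·l·cosθ·θ̈ − m·l·sinθ·θ̇² = 5.621308 + -0.409844 − 0.001301 = 5.210163
step 3→4:
  ẍ = (ẋ'−ẋ)/dt = (1.367368567−1.087505968)/0.028480 = 9.826636
  θ̈ = (θ̇'−θ̇)/dt = (-0.046094970−0.144973089)/0.028480 = -6.708850
  sinθ=0.160533, cosθ=0.987030
  F = (M+m)·ẍ + m·l·cosθ·θ̈ − m·l·sinθ·θ̇² = 13.725128 + -1.353835 − 0.000690 = 12.370603
step 4→5:
  ẍ = (ẋ'−ẋ)/dt = (1.270376829−1.367368567)/0.028480 = -3.405609
  θ̈ = (θ̇'−θ̇)/dt = (0.070882107−-0.046094970)/0.028480 = 4.107341
  sinθ=0.164607, cosθ=0.986359
  F = (M+m)·ẍ + m·l·cosθ·θ̈ − m·l·sinθ·θ̇² = -4.756706 + 0.828291 − 0.000072 = -3.928486
step 5→6:
  ẍ = (ẋ'−ẋ)/dt = (1.047904674−1.270376829)/0.028480 = -7.811522
  θ̈ = (θ̇'−θ̇)/dt = (0.289804505−0.070882107)/0.028480 = 7.686882
  sinθ=0.163312, cosθ=0.986574
  F = (M+m)·ẍ + m·l·cosθ·θ̈ − m·l·sinθ·θ̇² = -10.910564 + 1.550484 − 0.000168 = -9.360248
step 6→7:
  ẍ = (ẋ'−ẋ)/dt = (1.271164045−1.047904674)/0.028480 = 7.839163
  θ̈ = (θ̇'−θ̇)/dt = (0.146117235−0.289804505)/0.028480 = -5.045199
  sinθ=0.165304, cosθ=0.986243
  F = (M+m)·ẍ + m·l·cosθ·θ̈ − m·l·sinθ·θ̇² = 10.949171 + -1.017301 − 0.002838 = 9.929032

F_0 = -1.199706 N
F_1 = 1.361495 N
F_2 = 5.210163 N
F_3 = 12.370603 N
F_4 = -3.928486 N
F_5 = -9.360248 N
F_6 = 9.929032 N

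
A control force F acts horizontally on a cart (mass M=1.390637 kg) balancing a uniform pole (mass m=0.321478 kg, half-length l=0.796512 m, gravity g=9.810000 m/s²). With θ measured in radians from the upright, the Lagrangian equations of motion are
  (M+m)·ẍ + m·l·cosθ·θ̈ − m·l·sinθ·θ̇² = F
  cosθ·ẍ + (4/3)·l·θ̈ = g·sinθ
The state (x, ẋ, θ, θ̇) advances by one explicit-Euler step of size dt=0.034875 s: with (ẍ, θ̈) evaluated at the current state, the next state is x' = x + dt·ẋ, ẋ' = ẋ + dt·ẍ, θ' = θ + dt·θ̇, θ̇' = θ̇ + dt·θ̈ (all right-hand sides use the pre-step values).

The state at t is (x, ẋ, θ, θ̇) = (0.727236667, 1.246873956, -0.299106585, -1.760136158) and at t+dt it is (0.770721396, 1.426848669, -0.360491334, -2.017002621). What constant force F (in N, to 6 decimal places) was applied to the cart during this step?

F = 7.266998 N

ẍ = (ẋ'−ẋ)/dt = (1.426848669−1.246873956)/0.034875 = 5.160565
θ̈ = (θ̇'−θ̇)/dt = (-2.017002621−-1.760136158)/0.034875 = -7.365347
sinθ=-0.294667, cosθ=0.955600
F = (M+m)·ẍ + m·l·cosθ·θ̈ − m·l·sinθ·θ̇² = 8.835481 + -1.802241 − -0.233758 = 7.266998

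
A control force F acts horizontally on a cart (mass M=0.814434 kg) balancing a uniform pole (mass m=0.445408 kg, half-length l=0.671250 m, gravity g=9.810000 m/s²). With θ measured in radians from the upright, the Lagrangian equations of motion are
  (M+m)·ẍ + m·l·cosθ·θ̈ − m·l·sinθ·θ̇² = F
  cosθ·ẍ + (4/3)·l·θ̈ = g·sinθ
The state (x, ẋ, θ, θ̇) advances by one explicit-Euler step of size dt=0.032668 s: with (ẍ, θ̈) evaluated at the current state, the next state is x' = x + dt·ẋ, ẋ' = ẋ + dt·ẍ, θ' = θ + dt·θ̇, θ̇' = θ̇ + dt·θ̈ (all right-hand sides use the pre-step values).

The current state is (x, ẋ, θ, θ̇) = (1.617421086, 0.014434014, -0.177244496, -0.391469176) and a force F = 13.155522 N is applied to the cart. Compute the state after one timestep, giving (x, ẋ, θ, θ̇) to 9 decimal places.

(1.617892616, 0.493065351, -0.190033011, -0.981008723)

sinθ=-0.176317912, cosθ=0.984333274
temp = (F + m·l·θ̇²·sinθ)/(M+m) = (13.155522 + -0.008078559)/1.259842 = 10.435787536
θ̈ = (g·sinθ − cosθ·temp)/(l·(4/3 − m·cos²θ/(M+m))) = -18.046392408
ẍ = temp − m·l·θ̈·cosθ/(M+m) = 14.651381674
Euler: x'=1.617421086+0.032668·0.014434014=1.617892616, ẋ'=0.014434014+0.032668·14.651381674=0.493065351
       θ'=-0.177244496+0.032668·-0.391469176=-0.190033011, θ̇'=-0.391469176+0.032668·-18.046392408=-0.981008723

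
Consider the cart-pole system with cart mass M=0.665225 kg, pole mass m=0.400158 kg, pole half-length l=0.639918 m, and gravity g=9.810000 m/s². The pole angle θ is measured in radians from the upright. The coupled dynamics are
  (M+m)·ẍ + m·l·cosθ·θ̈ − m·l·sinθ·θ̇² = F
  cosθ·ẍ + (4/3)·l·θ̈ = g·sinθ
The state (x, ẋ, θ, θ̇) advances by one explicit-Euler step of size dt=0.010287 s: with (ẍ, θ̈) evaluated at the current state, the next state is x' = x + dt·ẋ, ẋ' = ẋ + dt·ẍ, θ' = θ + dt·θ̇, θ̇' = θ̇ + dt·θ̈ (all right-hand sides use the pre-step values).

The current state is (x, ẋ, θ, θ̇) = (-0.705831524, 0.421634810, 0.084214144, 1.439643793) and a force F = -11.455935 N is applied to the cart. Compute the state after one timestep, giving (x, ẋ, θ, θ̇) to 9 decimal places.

sinθ=0.084114638, cosθ=0.996456084
temp = (F + m·l·θ̇²·sinθ)/(M+m) = (-11.455935 + 0.044641369)/1.065383 = -10.710977771
θ̈ = (g·sinθ − cosθ·temp)/(l·(4/3 − m·cos²θ/(M+m))) = 18.709275874
ẍ = temp − m·l·θ̈·cosθ/(M+m) = -15.191877336
Euler: x'=-0.705831524+0.010287·0.421634810=-0.701494167, ẋ'=0.421634810+0.010287·-15.191877336=0.265355968
       θ'=0.084214144+0.010287·1.439643793=0.099023760, θ̇'=1.439643793+0.010287·18.709275874=1.632106114

(-0.701494167, 0.265355968, 0.099023760, 1.632106114)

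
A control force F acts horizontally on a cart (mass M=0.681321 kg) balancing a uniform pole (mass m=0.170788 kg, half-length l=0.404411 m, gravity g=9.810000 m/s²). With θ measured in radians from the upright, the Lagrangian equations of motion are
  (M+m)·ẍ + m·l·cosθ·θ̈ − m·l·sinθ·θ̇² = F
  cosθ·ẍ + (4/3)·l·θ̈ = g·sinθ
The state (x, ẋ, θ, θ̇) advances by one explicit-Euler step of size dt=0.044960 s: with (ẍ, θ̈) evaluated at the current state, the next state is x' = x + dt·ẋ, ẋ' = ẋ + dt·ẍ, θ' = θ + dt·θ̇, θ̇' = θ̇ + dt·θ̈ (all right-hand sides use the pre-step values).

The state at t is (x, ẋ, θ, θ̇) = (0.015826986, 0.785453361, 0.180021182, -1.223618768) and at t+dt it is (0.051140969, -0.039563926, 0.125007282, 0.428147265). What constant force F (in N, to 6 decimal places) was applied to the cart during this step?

ẍ = (ẋ'−ẋ)/dt = (-0.039563926−0.785453361)/0.044960 = -18.350029
θ̈ = (θ̇'−θ̇)/dt = (0.428147265−-1.223618768)/0.044960 = 36.738568
sinθ=0.179050, cosθ=0.983840
F = (M+m)·ẍ + m·l·cosθ·θ̈ − m·l·sinθ·θ̇² = -15.636225 + 2.496474 − 0.018516 = -13.158267

F = -13.158267 N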